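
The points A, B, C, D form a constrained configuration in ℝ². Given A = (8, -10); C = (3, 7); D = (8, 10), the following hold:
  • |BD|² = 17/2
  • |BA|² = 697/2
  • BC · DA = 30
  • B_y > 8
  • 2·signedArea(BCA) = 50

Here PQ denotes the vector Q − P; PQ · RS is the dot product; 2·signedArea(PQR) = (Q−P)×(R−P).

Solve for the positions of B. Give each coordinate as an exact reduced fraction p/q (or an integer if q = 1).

1. B_x = 11/2  [2·signedArea(BCA) = 50 ∩ BC · DA = 30]
2. B_y = 17/2  [2·signedArea(BCA) = 50 ∩ BC · DA = 30]
   → B = (11/2, 17/2)

B = (11/2, 17/2)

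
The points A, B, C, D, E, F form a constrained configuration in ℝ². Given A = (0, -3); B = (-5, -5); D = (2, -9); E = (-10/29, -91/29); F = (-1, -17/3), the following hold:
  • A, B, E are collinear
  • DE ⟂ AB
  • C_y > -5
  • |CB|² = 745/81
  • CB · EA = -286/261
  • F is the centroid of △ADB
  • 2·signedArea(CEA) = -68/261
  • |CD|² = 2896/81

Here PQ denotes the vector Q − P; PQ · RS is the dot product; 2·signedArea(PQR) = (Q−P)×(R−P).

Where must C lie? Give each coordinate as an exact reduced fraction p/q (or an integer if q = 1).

C = (-2, -41/9)

1. C_x = -2  [CB · EA = -286/261 ∩ 2·signedArea(CEA) = -68/261]
2. C_y = -41/9  [CB · EA = -286/261 ∩ 2·signedArea(CEA) = -68/261]
   → C = (-2, -41/9)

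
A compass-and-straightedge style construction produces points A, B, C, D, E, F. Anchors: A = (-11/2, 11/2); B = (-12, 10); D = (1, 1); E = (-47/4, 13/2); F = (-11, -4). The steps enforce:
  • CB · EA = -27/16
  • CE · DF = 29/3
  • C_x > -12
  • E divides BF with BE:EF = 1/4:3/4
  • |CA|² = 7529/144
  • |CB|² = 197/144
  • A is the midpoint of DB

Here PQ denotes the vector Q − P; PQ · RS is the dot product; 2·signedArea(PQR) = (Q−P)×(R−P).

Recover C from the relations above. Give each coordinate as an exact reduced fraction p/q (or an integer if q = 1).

C = (-143/12, 53/6)

1. C_x = -143/12  [CE · DF = 29/3 ∩ CB · EA = -27/16]
2. C_y = 53/6  [CE · DF = 29/3 ∩ CB · EA = -27/16]
   → C = (-143/12, 53/6)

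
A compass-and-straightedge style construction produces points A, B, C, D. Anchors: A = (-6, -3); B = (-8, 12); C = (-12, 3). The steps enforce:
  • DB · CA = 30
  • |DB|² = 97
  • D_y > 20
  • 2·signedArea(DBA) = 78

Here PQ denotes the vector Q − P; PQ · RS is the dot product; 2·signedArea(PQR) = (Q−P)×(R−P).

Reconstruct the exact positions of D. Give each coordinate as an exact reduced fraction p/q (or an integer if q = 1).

1. D_x = -4  [DB · CA = 30 ∩ 2·signedArea(DBA) = 78]
2. D_y = 21  [DB · CA = 30 ∩ 2·signedArea(DBA) = 78]
   → D = (-4, 21)

D = (-4, 21)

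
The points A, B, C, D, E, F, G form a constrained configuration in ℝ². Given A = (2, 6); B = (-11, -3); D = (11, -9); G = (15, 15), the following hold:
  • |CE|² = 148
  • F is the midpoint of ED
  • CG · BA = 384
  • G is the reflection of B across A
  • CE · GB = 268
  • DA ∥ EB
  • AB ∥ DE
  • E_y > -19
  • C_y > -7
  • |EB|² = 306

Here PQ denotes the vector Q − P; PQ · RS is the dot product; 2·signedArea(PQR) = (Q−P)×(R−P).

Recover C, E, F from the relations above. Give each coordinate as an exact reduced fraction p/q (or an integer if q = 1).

C = (0, -6)
E = (-2, -18)
F = (9/2, -27/2)

1. E_x = -2  [DA ∥ EB ∩ AB ∥ DE]
2. E_y = -18  [DA ∥ EB ∩ AB ∥ DE]
   → E = (-2, -18)
3. F_x = 9/2  [F is the midpoint of ED]
4. F_y = -27/2  [F is the midpoint of ED]
   → F = (9/2, -27/2)
5. C_x = 0  [line 26·x + 18·y + 108 = 0 ∩ |CE|² = 148]
6. C_y = -6  [line 26·x + 18·y + 108 = 0 ∩ |CE|² = 148]
   → C = (0, -6)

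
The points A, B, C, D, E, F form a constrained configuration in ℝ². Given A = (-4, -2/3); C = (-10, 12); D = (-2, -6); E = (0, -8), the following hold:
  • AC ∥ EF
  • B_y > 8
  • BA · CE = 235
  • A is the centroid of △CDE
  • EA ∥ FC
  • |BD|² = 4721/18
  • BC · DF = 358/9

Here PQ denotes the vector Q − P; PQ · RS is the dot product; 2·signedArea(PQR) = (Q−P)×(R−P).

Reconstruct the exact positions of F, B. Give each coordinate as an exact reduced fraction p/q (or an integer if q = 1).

1. F_x = -6  [EA ∥ FC ∩ AC ∥ EF]
2. F_y = 14/3  [EA ∥ FC ∩ AC ∥ EF]
   → F = (-6, 14/3)
3. B_x = -17/2  [BC · DF = 358/9 ∩ BA · CE = 235]
4. B_y = 53/6  [BC · DF = 358/9 ∩ BA · CE = 235]
   → B = (-17/2, 53/6)

B = (-17/2, 53/6)
F = (-6, 14/3)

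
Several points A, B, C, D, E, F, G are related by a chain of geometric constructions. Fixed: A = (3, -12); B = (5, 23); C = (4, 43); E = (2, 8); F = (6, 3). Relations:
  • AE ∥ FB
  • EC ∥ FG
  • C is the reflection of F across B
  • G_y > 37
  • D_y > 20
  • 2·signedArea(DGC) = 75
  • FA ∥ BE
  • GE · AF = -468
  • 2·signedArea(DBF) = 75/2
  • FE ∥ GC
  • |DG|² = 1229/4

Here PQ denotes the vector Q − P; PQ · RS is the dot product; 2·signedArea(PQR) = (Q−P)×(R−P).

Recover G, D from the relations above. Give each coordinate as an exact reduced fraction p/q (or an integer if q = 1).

1. G_x = 8  [FE ∥ GC ∩ EC ∥ FG]
2. G_y = 38  [FE ∥ GC ∩ EC ∥ FG]
   → G = (8, 38)
3. D_x = 7  [2·signedArea(DGC) = 75 ∩ 2·signedArea(DBF) = 75/2]
4. D_y = 41/2  [2·signedArea(DGC) = 75 ∩ 2·signedArea(DBF) = 75/2]
   → D = (7, 41/2)

D = (7, 41/2)
G = (8, 38)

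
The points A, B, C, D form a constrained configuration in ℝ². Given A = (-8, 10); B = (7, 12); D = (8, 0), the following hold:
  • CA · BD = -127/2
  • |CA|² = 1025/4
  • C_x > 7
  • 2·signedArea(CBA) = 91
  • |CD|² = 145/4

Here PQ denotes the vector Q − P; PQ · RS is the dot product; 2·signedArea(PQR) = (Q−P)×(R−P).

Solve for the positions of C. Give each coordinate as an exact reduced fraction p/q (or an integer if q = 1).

C = (15/2, 6)

1. C_x = 15/2  [2·signedArea(CBA) = 91 ∩ CA · BD = -127/2]
2. C_y = 6  [2·signedArea(CBA) = 91 ∩ CA · BD = -127/2]
   → C = (15/2, 6)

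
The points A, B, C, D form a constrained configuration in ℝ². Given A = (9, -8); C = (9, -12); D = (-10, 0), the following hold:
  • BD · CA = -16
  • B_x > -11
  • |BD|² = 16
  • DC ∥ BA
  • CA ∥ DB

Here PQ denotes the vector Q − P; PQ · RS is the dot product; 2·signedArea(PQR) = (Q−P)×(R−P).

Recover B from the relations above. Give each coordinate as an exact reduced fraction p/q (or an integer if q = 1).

1. B_x = -10  [DC ∥ BA ∩ CA ∥ DB]
2. B_y = 4  [DC ∥ BA ∩ CA ∥ DB]
   → B = (-10, 4)

B = (-10, 4)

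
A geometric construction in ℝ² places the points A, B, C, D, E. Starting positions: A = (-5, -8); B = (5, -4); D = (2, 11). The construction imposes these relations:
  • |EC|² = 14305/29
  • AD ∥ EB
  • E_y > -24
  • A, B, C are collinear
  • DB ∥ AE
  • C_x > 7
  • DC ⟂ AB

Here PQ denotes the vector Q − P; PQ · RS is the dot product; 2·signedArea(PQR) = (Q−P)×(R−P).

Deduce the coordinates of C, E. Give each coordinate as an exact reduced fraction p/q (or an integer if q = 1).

C = (220/29, -86/29)
E = (-2, -23)

1. C_x = 220/29  [A, B, C are collinear ∩ DC ⟂ AB]
2. C_y = -86/29  [A, B, C are collinear ∩ DC ⟂ AB]
   → C = (220/29, -86/29)
3. E_x = -2  [AD ∥ EB ∩ DB ∥ AE]
4. E_y = -23  [AD ∥ EB ∩ DB ∥ AE]
   → E = (-2, -23)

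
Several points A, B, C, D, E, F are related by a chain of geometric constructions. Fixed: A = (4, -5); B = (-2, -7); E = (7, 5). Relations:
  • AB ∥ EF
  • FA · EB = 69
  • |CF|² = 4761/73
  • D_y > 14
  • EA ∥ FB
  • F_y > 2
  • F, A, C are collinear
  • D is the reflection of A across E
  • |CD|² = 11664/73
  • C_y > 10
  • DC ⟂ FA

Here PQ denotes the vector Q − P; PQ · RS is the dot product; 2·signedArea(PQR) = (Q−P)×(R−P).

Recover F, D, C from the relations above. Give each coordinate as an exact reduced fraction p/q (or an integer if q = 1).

C = (-134/73, 771/73)
D = (10, 15)
F = (1, 3)

1. F_x = 1  [EA ∥ FB ∩ AB ∥ EF]
2. F_y = 3  [EA ∥ FB ∩ AB ∥ EF]
   → F = (1, 3)
3. D_x = 10  [D is the reflection of A across E]
4. D_y = 15  [D is the reflection of A across E]
   → D = (10, 15)
5. C_x = -134/73  [F, A, C are collinear ∩ DC ⟂ FA]
6. C_y = 771/73  [F, A, C are collinear ∩ DC ⟂ FA]
   → C = (-134/73, 771/73)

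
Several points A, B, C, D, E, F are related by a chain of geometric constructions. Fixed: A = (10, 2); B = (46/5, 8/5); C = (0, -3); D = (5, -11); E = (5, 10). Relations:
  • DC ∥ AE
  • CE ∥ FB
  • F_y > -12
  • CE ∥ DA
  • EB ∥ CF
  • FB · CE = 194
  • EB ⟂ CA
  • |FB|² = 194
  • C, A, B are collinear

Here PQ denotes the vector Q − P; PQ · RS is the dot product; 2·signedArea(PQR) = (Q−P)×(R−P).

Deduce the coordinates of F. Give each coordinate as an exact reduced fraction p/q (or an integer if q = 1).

F = (21/5, -57/5)

1. F_x = 21/5  [CE ∥ FB ∩ EB ∥ CF]
2. F_y = -57/5  [CE ∥ FB ∩ EB ∥ CF]
   → F = (21/5, -57/5)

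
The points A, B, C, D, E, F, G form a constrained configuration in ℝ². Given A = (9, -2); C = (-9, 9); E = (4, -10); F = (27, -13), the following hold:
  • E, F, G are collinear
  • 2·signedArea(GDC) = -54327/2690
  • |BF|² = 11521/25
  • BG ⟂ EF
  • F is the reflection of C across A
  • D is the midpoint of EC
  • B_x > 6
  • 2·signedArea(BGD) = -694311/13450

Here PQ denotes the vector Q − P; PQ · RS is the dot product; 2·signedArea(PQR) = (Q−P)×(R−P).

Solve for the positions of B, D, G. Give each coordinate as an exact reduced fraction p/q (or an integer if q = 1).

1. D_x = -5/2  [D is the midpoint of EC]
2. D_y = -1/2  [D is the midpoint of EC]
   → D = (-5/2, -1/2)
3. G_x = 17039/2690  [E, F, G are collinear ∩ 2·signedArea(GDC) = -54327/2690]
4. G_y = -27719/2690  [E, F, G are collinear ∩ 2·signedArea(GDC) = -54327/2690]
   → G = (17039/2690, -27719/2690)
5. B_x = 7  [2·signedArea(BGD) = -694311/13450 ∩ BG ⟂ EF]
6. B_y = -26/5  [2·signedArea(BGD) = -694311/13450 ∩ BG ⟂ EF]
   → B = (7, -26/5)

B = (7, -26/5)
D = (-5/2, -1/2)
G = (17039/2690, -27719/2690)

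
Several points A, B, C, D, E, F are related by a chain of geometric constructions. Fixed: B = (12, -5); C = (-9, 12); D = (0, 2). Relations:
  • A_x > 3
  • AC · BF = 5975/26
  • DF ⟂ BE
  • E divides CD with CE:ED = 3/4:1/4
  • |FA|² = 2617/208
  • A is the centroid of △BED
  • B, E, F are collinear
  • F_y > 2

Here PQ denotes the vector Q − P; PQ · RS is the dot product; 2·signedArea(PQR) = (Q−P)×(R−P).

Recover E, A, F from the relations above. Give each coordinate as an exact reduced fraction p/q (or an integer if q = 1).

A = (13/4, 1/2)
E = (-9/4, 9/2)
F = (6/13, 35/13)

1. E_x = -9/4  [E divides CD with CE:ED = 3/4:1/4]
2. E_y = 9/2  [E divides CD with CE:ED = 3/4:1/4]
   → E = (-9/4, 9/2)
3. A_x = 13/4  [A is the centroid of △BED]
4. A_y = 1/2  [A is the centroid of △BED]
   → A = (13/4, 1/2)
5. F_x = 6/13  [B, E, F are collinear ∩ DF ⟂ BE]
6. F_y = 35/13  [B, E, F are collinear ∩ DF ⟂ BE]
   → F = (6/13, 35/13)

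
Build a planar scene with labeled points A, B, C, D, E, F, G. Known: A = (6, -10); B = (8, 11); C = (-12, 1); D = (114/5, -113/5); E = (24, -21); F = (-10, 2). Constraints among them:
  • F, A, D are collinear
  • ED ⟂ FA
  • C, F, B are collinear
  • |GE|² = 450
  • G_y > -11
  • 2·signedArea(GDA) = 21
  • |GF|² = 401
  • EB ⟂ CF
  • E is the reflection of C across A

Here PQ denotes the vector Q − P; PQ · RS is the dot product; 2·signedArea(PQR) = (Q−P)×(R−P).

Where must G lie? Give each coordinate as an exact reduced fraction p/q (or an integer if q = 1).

1. G_x = 27/5  [line -63/5·x + -84/5·y + -567/5 = 0 ∩ |GE|² = 450]
2. G_y = -54/5  [line -63/5·x + -84/5·y + -567/5 = 0 ∩ |GE|² = 450]
   → G = (27/5, -54/5)

G = (27/5, -54/5)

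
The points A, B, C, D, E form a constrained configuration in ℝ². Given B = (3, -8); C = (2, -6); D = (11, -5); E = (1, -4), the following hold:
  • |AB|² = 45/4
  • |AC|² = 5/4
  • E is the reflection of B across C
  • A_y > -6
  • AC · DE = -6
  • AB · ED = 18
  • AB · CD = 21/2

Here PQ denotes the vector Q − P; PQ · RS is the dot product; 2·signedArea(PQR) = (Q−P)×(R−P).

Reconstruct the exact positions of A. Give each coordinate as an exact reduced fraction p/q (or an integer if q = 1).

1. A_x = 3/2  [AB · ED = 18 ∩ AB · CD = 21/2]
2. A_y = -5  [AB · ED = 18 ∩ AB · CD = 21/2]
   → A = (3/2, -5)

A = (3/2, -5)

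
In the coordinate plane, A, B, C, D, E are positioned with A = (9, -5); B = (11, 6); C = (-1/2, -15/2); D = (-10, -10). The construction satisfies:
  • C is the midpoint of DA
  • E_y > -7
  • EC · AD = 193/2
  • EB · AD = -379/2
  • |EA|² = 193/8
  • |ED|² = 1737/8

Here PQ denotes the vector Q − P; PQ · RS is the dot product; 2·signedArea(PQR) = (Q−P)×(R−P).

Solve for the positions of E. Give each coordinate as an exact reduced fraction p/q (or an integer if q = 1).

E = (17/4, -25/4)

1. E_x = 17/4  [line 19·x + 5·y + -99/2 = 0 ∩ |EA|² = 193/8]
2. E_y = -25/4  [line 19·x + 5·y + -99/2 = 0 ∩ |EA|² = 193/8]
   → E = (17/4, -25/4)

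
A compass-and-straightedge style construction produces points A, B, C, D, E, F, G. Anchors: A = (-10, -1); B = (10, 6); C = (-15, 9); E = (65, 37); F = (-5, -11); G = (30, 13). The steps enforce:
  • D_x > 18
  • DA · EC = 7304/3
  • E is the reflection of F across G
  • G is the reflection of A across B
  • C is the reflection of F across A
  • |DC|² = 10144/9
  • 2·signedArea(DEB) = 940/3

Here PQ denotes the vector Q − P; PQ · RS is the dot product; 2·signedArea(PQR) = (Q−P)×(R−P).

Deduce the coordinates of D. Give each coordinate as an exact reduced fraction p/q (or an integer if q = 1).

1. D_x = 55/3  [DA · EC = 7304/3 ∩ 2·signedArea(DEB) = 940/3]
2. D_y = 5  [DA · EC = 7304/3 ∩ 2·signedArea(DEB) = 940/3]
   → D = (55/3, 5)

D = (55/3, 5)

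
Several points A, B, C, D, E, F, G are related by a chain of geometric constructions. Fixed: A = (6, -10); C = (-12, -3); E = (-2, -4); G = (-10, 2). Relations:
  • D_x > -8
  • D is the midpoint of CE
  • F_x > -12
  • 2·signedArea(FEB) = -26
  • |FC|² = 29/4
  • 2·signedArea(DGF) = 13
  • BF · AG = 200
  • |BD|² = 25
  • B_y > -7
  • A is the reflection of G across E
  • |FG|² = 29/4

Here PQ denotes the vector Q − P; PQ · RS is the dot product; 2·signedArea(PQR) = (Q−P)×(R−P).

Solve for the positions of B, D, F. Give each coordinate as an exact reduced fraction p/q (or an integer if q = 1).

B = (-3, -13/2)
D = (-7, -7/2)
F = (-11, -1/2)

1. D_x = -7  [D is the midpoint of CE]
2. D_y = -7/2  [D is the midpoint of CE]
   → D = (-7, -7/2)
3. F_x = -11  [line -11/2·x + -3·y + -62 = 0 ∩ |FG|² = 29/4]
4. F_y = -1/2  [line -11/2·x + -3·y + -62 = 0 ∩ |FG|² = 29/4]
   → F = (-11, -1/2)
5. B_x = -3  [BF · AG = 200 ∩ 2·signedArea(FEB) = -26]
6. B_y = -13/2  [BF · AG = 200 ∩ 2·signedArea(FEB) = -26]
   → B = (-3, -13/2)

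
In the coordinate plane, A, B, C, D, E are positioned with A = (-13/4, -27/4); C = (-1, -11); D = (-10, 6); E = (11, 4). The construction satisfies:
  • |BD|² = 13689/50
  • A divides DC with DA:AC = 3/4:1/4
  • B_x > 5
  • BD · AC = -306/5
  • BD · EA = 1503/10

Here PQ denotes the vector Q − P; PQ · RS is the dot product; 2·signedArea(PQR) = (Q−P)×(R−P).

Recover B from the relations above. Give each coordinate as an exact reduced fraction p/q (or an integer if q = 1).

B = (53/10, -3/10)

1. B_x = 53/10  [BD · AC = -306/5 ∩ BD · EA = 1503/10]
2. B_y = -3/10  [BD · AC = -306/5 ∩ BD · EA = 1503/10]
   → B = (53/10, -3/10)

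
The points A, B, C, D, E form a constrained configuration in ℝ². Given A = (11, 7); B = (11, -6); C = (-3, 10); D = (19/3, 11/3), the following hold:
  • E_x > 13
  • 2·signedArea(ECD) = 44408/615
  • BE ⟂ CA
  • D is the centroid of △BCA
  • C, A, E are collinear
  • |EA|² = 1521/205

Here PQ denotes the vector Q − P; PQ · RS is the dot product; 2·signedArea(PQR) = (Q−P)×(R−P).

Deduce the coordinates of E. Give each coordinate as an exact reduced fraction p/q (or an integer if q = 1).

E = (2801/205, 1318/205)

1. E_x = 2801/205  [C, A, E are collinear ∩ BE ⟂ CA]
2. E_y = 1318/205  [C, A, E are collinear ∩ BE ⟂ CA]
   → E = (2801/205, 1318/205)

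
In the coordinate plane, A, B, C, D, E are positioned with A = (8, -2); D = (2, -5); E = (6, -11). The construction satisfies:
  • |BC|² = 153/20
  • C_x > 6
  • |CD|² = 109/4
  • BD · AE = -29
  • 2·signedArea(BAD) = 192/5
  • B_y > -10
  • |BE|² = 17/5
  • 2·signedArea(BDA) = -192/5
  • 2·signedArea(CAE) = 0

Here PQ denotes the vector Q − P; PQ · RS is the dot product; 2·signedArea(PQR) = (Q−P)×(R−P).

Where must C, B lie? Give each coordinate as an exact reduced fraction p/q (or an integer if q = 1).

B = (32/5, -46/5)
C = (7, -13/2)

1. B_x = 32/5  [2·signedArea(BDA) = -192/5 ∩ BD · AE = -29]
2. B_y = -46/5  [2·signedArea(BDA) = -192/5 ∩ BD · AE = -29]
   → B = (32/5, -46/5)
3. C_x = 7  [line 9·x + -2·y + -76 = 0 ∩ |BC|² = 153/20]
4. C_y = -13/2  [line 9·x + -2·y + -76 = 0 ∩ |BC|² = 153/20]
   → C = (7, -13/2)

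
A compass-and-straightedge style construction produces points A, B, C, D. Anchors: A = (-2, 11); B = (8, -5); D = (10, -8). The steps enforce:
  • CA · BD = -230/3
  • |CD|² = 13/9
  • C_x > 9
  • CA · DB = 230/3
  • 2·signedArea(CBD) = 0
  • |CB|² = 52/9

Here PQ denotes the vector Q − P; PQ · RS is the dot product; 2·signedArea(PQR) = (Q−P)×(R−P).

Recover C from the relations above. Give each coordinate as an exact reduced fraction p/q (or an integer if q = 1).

1. C_x = 28/3  [2·signedArea(CBD) = 0 ∩ CA · BD = -230/3]
2. C_y = -7  [2·signedArea(CBD) = 0 ∩ CA · BD = -230/3]
   → C = (28/3, -7)

C = (28/3, -7)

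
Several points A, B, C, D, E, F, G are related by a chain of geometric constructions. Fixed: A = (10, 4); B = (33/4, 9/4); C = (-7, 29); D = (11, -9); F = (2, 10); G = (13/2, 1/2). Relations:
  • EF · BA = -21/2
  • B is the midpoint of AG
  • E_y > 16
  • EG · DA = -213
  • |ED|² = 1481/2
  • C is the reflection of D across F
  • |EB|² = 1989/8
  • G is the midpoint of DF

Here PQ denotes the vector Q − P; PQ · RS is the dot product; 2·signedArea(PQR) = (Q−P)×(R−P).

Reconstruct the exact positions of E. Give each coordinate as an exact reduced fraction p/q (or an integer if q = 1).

E = (3/2, 33/2)

1. E_x = 3/2  [EF · BA = -21/2 ∩ EG · DA = -213]
2. E_y = 33/2  [EF · BA = -21/2 ∩ EG · DA = -213]
   → E = (3/2, 33/2)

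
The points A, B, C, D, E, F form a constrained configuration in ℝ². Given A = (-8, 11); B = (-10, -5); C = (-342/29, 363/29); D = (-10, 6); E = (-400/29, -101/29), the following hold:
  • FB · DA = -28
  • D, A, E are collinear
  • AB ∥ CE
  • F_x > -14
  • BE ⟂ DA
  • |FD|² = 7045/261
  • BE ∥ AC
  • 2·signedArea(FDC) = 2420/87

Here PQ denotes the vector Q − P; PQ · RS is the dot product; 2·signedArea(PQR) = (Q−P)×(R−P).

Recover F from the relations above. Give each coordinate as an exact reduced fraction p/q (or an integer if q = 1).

1. F_x = -1142/87  [2·signedArea(FDC) = 2420/87 ∩ FB · DA = -28]
2. F_y = 161/87  [2·signedArea(FDC) = 2420/87 ∩ FB · DA = -28]
   → F = (-1142/87, 161/87)

F = (-1142/87, 161/87)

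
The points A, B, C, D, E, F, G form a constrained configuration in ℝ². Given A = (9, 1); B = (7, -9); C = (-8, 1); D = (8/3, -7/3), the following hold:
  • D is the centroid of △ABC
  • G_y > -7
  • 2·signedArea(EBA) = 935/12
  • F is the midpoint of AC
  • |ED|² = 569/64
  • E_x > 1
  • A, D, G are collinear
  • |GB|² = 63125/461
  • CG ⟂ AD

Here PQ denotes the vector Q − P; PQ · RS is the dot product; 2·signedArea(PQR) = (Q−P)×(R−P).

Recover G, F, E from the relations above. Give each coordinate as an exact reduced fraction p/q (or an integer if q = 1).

E = (25/24, 1/6)
F = (1/2, 1)
G = (-1988/461, -2769/461)

1. G_x = -1988/461  [A, D, G are collinear ∩ CG ⟂ AD]
2. G_y = -2769/461  [A, D, G are collinear ∩ CG ⟂ AD]
   → G = (-1988/461, -2769/461)
3. F_x = 1/2  [F is the midpoint of AC]
4. F_y = 1  [F is the midpoint of AC]
   → F = (1/2, 1)
5. E_x = 25/24  [line -10·x + 2·y + 121/12 = 0 ∩ |ED|² = 569/64]
6. E_y = 1/6  [line -10·x + 2·y + 121/12 = 0 ∩ |ED|² = 569/64]
   → E = (25/24, 1/6)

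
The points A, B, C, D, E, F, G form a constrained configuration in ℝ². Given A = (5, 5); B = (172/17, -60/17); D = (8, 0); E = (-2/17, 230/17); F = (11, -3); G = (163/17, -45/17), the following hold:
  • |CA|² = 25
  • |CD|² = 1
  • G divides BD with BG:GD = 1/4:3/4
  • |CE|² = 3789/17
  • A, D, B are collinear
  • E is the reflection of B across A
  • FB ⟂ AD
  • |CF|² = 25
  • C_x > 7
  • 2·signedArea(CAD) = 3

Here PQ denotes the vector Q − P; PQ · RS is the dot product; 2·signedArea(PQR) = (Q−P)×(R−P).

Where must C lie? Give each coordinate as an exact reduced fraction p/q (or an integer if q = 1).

C = (8, 1)

1. C_x = 8  [line 5·x + 3·y + -43 = 0 ∩ |CE|² = 3789/17]
2. C_y = 1  [line 5·x + 3·y + -43 = 0 ∩ |CE|² = 3789/17]
   → C = (8, 1)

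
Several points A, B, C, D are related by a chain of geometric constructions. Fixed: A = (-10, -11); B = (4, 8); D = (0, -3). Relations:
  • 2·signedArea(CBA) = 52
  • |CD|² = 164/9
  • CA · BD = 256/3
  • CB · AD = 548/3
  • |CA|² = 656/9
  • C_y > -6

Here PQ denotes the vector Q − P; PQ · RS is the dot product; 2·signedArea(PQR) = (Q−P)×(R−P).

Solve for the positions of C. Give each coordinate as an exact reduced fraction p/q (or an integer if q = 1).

1. C_x = -10/3  [CB · AD = 548/3 ∩ CA · BD = 256/3]
2. C_y = -17/3  [CB · AD = 548/3 ∩ CA · BD = 256/3]
   → C = (-10/3, -17/3)

C = (-10/3, -17/3)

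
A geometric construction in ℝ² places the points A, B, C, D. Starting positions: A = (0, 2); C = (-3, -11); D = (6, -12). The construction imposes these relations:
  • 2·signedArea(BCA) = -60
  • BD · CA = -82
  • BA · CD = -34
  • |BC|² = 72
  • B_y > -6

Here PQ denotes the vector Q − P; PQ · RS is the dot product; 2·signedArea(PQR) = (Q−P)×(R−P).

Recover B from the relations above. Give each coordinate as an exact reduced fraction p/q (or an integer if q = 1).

1. B_x = 3  [2·signedArea(BCA) = -60 ∩ BA · CD = -34]
2. B_y = -5  [2·signedArea(BCA) = -60 ∩ BA · CD = -34]
   → B = (3, -5)

B = (3, -5)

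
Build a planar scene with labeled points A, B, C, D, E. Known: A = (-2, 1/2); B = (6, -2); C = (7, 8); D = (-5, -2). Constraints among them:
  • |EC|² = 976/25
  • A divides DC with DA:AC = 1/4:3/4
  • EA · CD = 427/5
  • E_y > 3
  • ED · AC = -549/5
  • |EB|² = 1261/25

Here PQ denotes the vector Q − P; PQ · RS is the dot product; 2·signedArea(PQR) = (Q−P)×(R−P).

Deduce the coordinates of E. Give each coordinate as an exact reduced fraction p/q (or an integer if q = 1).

E = (11/5, 4)

1. E_x = 11/5  [line -9·x + -15/2·y + 249/5 = 0 ∩ |EB|² = 1261/25]
2. E_y = 4  [line -9·x + -15/2·y + 249/5 = 0 ∩ |EB|² = 1261/25]
   → E = (11/5, 4)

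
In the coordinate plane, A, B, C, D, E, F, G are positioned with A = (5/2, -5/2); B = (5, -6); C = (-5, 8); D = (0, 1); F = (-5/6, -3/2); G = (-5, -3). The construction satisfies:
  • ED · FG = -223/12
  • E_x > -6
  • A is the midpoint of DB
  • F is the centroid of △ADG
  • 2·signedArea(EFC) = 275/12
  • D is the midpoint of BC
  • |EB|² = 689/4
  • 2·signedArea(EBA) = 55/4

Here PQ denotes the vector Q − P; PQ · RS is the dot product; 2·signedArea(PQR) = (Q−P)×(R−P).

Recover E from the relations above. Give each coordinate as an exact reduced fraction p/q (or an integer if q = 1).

E = (-5, 5/2)

1. E_x = -5  [2·signedArea(EBA) = 55/4 ∩ 2·signedArea(EFC) = 275/12]
2. E_y = 5/2  [2·signedArea(EBA) = 55/4 ∩ 2·signedArea(EFC) = 275/12]
   → E = (-5, 5/2)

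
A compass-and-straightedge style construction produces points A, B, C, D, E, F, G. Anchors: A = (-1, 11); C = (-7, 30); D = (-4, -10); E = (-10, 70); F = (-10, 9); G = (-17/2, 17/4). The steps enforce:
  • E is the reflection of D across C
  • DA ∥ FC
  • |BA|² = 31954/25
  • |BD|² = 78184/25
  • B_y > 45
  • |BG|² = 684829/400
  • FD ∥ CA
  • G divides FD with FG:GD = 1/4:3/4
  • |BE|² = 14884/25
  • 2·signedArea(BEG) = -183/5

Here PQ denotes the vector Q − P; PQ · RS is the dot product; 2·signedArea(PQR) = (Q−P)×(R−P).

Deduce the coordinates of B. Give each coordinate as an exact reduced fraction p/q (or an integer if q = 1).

1. B_x = -10  [line 263/4·x + 3/2·y + 5891/10 = 0 ∩ |BG|² = 684829/400]
2. B_y = 228/5  [line 263/4·x + 3/2·y + 5891/10 = 0 ∩ |BG|² = 684829/400]
   → B = (-10, 228/5)

B = (-10, 228/5)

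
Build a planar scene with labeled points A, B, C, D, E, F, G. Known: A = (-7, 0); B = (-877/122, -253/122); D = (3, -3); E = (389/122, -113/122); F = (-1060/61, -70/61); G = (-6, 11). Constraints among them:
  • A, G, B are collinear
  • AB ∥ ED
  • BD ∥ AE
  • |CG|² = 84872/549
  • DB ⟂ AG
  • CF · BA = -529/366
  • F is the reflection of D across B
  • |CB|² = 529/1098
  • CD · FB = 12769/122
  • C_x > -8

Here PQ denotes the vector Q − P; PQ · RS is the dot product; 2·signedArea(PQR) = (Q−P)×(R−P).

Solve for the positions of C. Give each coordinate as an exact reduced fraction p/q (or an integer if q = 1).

1. C_x = -1304/183  [CD · FB = 12769/122 ∩ CF · BA = -529/366]
2. C_y = -253/183  [CD · FB = 12769/122 ∩ CF · BA = -529/366]
   → C = (-1304/183, -253/183)

C = (-1304/183, -253/183)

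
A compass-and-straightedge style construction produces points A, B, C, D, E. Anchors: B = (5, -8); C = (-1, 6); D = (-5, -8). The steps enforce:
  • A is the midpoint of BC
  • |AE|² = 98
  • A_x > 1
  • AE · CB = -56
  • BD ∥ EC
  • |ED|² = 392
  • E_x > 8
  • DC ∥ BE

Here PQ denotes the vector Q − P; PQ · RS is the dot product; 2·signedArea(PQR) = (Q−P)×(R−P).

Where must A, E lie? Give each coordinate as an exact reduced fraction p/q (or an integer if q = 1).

1. A_x = 2  [A is the midpoint of BC]
2. A_y = -1  [A is the midpoint of BC]
   → A = (2, -1)
3. E_x = 9  [BD ∥ EC ∩ DC ∥ BE]
4. E_y = 6  [BD ∥ EC ∩ DC ∥ BE]
   → E = (9, 6)

A = (2, -1)
E = (9, 6)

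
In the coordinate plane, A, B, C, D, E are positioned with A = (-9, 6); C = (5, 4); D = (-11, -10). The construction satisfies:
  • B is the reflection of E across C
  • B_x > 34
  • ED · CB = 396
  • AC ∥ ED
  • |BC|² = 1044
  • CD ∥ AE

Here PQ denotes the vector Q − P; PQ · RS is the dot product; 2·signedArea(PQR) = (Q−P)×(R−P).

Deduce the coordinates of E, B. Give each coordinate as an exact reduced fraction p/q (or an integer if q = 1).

1. E_x = -25  [AC ∥ ED ∩ CD ∥ AE]
2. E_y = -8  [AC ∥ ED ∩ CD ∥ AE]
   → E = (-25, -8)
3. B_x = 35  [B is the reflection of E across C]
4. B_y = 16  [B is the reflection of E across C]
   → B = (35, 16)

B = (35, 16)
E = (-25, -8)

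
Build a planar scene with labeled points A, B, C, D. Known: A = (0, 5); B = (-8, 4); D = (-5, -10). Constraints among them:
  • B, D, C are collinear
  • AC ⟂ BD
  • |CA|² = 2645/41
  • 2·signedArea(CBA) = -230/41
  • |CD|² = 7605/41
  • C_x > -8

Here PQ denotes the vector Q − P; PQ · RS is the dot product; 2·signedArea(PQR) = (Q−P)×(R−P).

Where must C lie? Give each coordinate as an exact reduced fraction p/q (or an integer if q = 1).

C = (-322/41, 136/41)

1. C_x = -322/41  [B, D, C are collinear ∩ AC ⟂ BD]
2. C_y = 136/41  [B, D, C are collinear ∩ AC ⟂ BD]
   → C = (-322/41, 136/41)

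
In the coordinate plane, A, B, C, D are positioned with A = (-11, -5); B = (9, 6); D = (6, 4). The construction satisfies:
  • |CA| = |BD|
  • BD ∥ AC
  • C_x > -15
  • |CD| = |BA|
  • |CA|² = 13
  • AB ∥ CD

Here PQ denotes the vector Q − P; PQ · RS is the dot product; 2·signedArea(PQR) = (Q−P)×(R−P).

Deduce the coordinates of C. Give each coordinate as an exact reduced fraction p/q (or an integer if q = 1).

C = (-14, -7)

1. C_x = -14  [AB ∥ CD ∩ BD ∥ AC]
2. C_y = -7  [AB ∥ CD ∩ BD ∥ AC]
   → C = (-14, -7)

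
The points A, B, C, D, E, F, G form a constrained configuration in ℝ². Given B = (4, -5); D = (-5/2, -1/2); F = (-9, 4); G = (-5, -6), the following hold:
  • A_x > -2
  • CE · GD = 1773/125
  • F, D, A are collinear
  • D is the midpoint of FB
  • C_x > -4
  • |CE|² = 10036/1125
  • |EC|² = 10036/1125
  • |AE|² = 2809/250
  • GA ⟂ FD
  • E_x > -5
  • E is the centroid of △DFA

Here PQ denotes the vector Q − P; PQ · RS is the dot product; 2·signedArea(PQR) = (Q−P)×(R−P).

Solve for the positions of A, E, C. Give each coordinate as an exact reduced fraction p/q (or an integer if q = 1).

A = (-202/125, -139/125)
C = (-2747/750, -1579/750)
E = (-1093/250, 199/250)

1. A_x = -202/125  [F, D, A are collinear ∩ GA ⟂ FD]
2. A_y = -139/125  [F, D, A are collinear ∩ GA ⟂ FD]
   → A = (-202/125, -139/125)
3. E_x = -1093/250  [E is the centroid of △DFA]
4. E_y = 199/250  [E is the centroid of △DFA]
   → E = (-1093/250, 199/250)
5. C_x = -2747/750  [line -5/2·x + -11/2·y + -2592/125 = 0 ∩ |CE|² = 10036/1125]
6. C_y = -1579/750  [line -5/2·x + -11/2·y + -2592/125 = 0 ∩ |CE|² = 10036/1125]
   → C = (-2747/750, -1579/750)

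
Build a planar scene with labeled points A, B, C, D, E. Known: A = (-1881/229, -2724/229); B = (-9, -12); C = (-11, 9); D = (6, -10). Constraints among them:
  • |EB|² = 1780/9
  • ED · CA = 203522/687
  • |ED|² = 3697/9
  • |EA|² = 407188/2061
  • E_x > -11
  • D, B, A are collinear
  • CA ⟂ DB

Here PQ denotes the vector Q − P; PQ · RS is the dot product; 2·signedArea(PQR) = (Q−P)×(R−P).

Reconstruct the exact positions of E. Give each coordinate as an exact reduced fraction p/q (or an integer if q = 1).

E = (-31/3, 2)

1. E_x = -31/3  [line -638/229·x + 4785/229·y + -48488/687 = 0 ∩ |EB|² = 1780/9]
2. E_y = 2  [line -638/229·x + 4785/229·y + -48488/687 = 0 ∩ |EB|² = 1780/9]
   → E = (-31/3, 2)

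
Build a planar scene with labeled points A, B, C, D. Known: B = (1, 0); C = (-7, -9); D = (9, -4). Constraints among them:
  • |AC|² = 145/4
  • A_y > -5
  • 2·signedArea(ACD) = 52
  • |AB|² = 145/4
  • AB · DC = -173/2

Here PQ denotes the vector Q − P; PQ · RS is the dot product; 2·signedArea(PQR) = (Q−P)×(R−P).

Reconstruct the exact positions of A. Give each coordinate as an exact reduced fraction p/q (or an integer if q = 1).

1. A_x = -3  [AB · DC = -173/2 ∩ 2·signedArea(ACD) = 52]
2. A_y = -9/2  [AB · DC = -173/2 ∩ 2·signedArea(ACD) = 52]
   → A = (-3, -9/2)

A = (-3, -9/2)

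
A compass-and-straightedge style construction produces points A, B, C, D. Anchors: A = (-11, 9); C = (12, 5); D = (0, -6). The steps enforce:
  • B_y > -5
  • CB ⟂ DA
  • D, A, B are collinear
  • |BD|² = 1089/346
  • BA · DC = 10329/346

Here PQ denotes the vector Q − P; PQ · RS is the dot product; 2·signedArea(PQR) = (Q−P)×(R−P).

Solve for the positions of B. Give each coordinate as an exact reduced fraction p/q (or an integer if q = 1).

1. B_x = -363/346  [D, A, B are collinear ∩ CB ⟂ DA]
2. B_y = -1581/346  [D, A, B are collinear ∩ CB ⟂ DA]
   → B = (-363/346, -1581/346)

B = (-363/346, -1581/346)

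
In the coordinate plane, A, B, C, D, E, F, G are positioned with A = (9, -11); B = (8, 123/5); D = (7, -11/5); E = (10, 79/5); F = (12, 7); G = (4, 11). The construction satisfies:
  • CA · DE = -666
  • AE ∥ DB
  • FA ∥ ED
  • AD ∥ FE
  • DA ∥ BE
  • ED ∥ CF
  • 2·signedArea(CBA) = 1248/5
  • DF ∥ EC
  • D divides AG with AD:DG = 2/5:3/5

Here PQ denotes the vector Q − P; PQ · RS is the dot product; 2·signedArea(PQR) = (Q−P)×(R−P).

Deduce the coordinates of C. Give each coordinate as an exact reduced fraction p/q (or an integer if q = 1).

C = (15, 25)

1. C_x = 15  [ED ∥ CF ∩ DF ∥ EC]
2. C_y = 25  [ED ∥ CF ∩ DF ∥ EC]
   → C = (15, 25)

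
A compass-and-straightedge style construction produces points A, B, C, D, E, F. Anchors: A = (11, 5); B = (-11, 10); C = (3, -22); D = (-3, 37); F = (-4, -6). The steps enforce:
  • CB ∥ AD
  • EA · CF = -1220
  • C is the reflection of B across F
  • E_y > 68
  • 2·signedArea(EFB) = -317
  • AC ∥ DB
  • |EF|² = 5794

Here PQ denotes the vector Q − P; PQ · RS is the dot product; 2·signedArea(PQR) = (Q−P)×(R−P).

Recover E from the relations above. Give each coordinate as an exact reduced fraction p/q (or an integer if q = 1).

1. E_x = -17  [EA · CF = -1220 ∩ 2·signedArea(EFB) = -317]
2. E_y = 69  [EA · CF = -1220 ∩ 2·signedArea(EFB) = -317]
   → E = (-17, 69)

E = (-17, 69)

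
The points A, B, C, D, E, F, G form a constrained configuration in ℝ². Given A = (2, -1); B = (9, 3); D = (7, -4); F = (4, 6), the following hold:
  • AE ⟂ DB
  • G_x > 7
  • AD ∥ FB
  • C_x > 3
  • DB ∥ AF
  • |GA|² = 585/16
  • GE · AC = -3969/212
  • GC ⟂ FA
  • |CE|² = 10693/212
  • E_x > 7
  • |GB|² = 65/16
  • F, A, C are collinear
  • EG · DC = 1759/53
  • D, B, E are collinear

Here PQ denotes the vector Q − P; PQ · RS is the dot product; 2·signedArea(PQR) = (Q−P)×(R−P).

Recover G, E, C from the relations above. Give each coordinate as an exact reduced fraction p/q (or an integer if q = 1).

C = (169/53, 335/106)
E = (393/53, -135/53)
G = (29/4, 2)

1. E_x = 393/53  [D, B, E are collinear ∩ AE ⟂ DB]
2. E_y = -135/53  [D, B, E are collinear ∩ AE ⟂ DB]
   → E = (393/53, -135/53)
3. C_x = 169/53  [line 7·x + -2·y + -16 = 0 ∩ |CE|² = 10693/212]
4. C_y = 335/106  [line 7·x + -2·y + -16 = 0 ∩ |CE|² = 10693/212]
   → C = (169/53, 335/106)
5. G_x = 29/4  [GE · AC = -3969/212 ∩ EG · DC = 1759/53]
6. G_y = 2  [GE · AC = -3969/212 ∩ EG · DC = 1759/53]
   → G = (29/4, 2)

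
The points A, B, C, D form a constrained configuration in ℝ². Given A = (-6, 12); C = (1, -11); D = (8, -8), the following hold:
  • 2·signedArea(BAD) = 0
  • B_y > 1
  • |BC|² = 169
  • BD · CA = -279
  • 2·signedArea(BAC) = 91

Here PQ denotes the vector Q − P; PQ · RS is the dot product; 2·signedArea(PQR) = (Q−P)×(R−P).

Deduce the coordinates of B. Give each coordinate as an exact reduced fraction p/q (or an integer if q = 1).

B = (1, 2)

1. B_x = 1  [2·signedArea(BAD) = 0 ∩ BD · CA = -279]
2. B_y = 2  [2·signedArea(BAD) = 0 ∩ BD · CA = -279]
   → B = (1, 2)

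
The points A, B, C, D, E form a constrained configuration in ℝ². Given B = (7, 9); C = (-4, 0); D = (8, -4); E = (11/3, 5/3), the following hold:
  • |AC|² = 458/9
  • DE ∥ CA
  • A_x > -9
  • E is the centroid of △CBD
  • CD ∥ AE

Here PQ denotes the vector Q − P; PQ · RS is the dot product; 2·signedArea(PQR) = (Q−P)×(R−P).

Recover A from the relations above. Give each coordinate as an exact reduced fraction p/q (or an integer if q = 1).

1. A_x = -25/3  [CD ∥ AE ∩ DE ∥ CA]
2. A_y = 17/3  [CD ∥ AE ∩ DE ∥ CA]
   → A = (-25/3, 17/3)

A = (-25/3, 17/3)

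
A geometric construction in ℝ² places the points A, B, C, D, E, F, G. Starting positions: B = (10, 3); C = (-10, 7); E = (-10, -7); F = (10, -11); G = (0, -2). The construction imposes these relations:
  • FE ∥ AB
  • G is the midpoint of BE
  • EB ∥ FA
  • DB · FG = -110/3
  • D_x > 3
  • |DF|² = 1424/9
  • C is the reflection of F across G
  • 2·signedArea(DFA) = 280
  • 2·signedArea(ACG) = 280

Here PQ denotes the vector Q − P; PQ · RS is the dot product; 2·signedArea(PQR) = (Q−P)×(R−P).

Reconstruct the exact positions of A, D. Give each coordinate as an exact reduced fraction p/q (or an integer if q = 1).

1. A_x = 30  [FE ∥ AB ∩ EB ∥ FA]
2. A_y = -1  [FE ∥ AB ∩ EB ∥ FA]
   → A = (30, -1)
3. D_x = 10/3  [DB · FG = -110/3 ∩ 2·signedArea(DFA) = 280]
4. D_y = -1/3  [DB · FG = -110/3 ∩ 2·signedArea(DFA) = 280]
   → D = (10/3, -1/3)

A = (30, -1)
D = (10/3, -1/3)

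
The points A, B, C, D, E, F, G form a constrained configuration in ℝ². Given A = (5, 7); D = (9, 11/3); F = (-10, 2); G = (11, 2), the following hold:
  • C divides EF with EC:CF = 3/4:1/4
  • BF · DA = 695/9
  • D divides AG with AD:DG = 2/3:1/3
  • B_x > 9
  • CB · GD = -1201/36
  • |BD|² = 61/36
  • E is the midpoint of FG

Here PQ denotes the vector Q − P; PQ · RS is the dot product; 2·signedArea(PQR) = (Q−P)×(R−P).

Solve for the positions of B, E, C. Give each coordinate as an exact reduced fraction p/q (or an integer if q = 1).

B = (10, 17/6)
C = (-59/8, 2)
E = (1/2, 2)

1. B_x = 10  [line 4·x + -10/3·y + -275/9 = 0 ∩ |BD|² = 61/36]
2. B_y = 17/6  [line 4·x + -10/3·y + -275/9 = 0 ∩ |BD|² = 61/36]
   → B = (10, 17/6)
3. E_x = 1/2  [E is the midpoint of FG]
4. E_y = 2  [E is the midpoint of FG]
   → E = (1/2, 2)
5. C_x = -59/8  [C divides EF with EC:CF = 3/4:1/4]
6. C_y = 2  [C divides EF with EC:CF = 3/4:1/4]
   → C = (-59/8, 2)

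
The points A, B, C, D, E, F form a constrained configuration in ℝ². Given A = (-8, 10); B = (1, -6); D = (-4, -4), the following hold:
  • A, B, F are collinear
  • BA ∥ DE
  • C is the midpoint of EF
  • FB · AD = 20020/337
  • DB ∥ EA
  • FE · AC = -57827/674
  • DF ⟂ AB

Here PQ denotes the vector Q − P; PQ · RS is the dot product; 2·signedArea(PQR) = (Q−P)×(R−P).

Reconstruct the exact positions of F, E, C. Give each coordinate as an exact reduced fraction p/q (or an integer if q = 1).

1. F_x = -356/337  [A, B, F are collinear ∩ DF ⟂ AB]
2. F_y = -790/337  [A, B, F are collinear ∩ DF ⟂ AB]
   → F = (-356/337, -790/337)
3. E_x = -13  [DB ∥ EA ∩ BA ∥ DE]
4. E_y = 12  [DB ∥ EA ∩ BA ∥ DE]
   → E = (-13, 12)
5. C_x = -4737/674  [C is the midpoint of EF]
6. C_y = 1627/337  [C is the midpoint of EF]
   → C = (-4737/674, 1627/337)

C = (-4737/674, 1627/337)
E = (-13, 12)
F = (-356/337, -790/337)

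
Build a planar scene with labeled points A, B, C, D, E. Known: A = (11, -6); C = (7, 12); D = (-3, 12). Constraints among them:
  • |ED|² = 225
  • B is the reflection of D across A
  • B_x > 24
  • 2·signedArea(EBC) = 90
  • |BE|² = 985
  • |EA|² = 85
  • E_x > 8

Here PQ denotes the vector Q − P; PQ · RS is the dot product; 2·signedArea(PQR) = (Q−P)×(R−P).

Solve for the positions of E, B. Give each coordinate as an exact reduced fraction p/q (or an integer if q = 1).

1. B_x = 25  [B is the reflection of D across A]
2. B_y = -24  [B is the reflection of D across A]
   → B = (25, -24)
3. E_x = 9  [line -36·x + -18·y + 378 = 0 ∩ |ED|² = 225]
4. E_y = 3  [line -36·x + -18·y + 378 = 0 ∩ |ED|² = 225]
   → E = (9, 3)

B = (25, -24)
E = (9, 3)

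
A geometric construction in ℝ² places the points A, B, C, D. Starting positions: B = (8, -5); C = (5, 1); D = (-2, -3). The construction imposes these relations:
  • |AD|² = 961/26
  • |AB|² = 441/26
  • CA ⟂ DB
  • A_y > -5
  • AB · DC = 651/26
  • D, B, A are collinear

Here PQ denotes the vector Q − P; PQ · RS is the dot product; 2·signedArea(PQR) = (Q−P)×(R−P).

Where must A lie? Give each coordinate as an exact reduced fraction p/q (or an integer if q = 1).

A = (103/26, -109/26)

1. A_x = 103/26  [D, B, A are collinear ∩ CA ⟂ DB]
2. A_y = -109/26  [D, B, A are collinear ∩ CA ⟂ DB]
   → A = (103/26, -109/26)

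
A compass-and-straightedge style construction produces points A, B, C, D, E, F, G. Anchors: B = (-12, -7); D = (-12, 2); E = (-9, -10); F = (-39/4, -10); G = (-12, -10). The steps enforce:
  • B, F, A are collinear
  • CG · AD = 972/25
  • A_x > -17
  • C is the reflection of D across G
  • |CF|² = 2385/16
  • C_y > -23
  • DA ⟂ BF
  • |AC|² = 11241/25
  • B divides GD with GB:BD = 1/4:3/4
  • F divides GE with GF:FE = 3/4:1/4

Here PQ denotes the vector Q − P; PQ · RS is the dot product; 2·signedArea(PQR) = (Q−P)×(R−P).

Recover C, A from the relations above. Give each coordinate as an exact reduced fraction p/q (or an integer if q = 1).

1. C_x = -12  [C is the reflection of D across G]
2. C_y = -22  [C is the reflection of D across G]
   → C = (-12, -22)
3. A_x = -408/25  [B, F, A are collinear ∩ DA ⟂ BF]
4. A_y = -31/25  [B, F, A are collinear ∩ DA ⟂ BF]
   → A = (-408/25, -31/25)

A = (-408/25, -31/25)
C = (-12, -22)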